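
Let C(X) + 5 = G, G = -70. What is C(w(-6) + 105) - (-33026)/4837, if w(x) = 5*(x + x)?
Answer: -47107/691 ≈ -68.172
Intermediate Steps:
w(x) = 10*x (w(x) = 5*(2*x) = 10*x)
C(X) = -75 (C(X) = -5 - 70 = -75)
C(w(-6) + 105) - (-33026)/4837 = -75 - (-33026)/4837 = -75 - 1*(-4718/691) = -75 + 4718/691 = -47107/691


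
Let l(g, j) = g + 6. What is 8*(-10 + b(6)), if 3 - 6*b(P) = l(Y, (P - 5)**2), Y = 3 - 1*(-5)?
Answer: -284/3 ≈ -94.667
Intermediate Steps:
Y = 8 (Y = 3 + 5 = 8)
l(g, j) = 6 + g
b(P) = -11/6 (b(P) = 1/2 - (6 + 8)/6 = 1/2 - 1/6*14 = 1/2 - 7/3 = -11/6)
8*(-10 + b(6)) = 8*(-10 - 11/6) = 8*(-71/6) = -284/3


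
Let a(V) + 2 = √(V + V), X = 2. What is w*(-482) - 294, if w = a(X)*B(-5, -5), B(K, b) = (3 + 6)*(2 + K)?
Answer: -294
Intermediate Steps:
B(K, b) = 18 + 9*K (B(K, b) = 9*(2 + K) = 18 + 9*K)
a(V) = -2 + √2*√V (a(V) = -2 + √(V + V) = -2 + √(2*V) = -2 + √2*√V)
w = 0 (w = (-2 + √2*√2)*(18 + 9*(-5)) = (-2 + 2)*(18 - 45) = 0*(-27) = 0)
w*(-482) - 294 = 0*(-482) - 294 = 0 - 294 = -294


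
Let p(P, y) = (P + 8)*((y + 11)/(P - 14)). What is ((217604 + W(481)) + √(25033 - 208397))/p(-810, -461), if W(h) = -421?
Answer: -44739698/90225 - 412*I*√45841/90225 ≈ -495.87 - 0.97768*I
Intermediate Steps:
p(P, y) = (8 + P)*(11 + y)/(-14 + P) (p(P, y) = (8 + P)*((11 + y)/(-14 + P)) = (8 + P)*(11 + y)/(-14 + P))
((217604 + W(481)) + √(25033 - 208397))/p(-810, -461) = ((217604 - 421) + √(25033 - 208397))/(((88 + 8*(-461) + 11*(-810) - 810*(-461))/(-14 - 810))) = (217183 + √(-183364))/(((88 - 3688 - 8910 + 373410)/(-824))) = (217183 + 2*I*√45841)/((-1/824*360900)) = (217183 + 2*I*√45841)/(-90225/206) = (217183 + 2*I*√45841)*(-206/90225) = -44739698/90225 - 412*I*√45841/90225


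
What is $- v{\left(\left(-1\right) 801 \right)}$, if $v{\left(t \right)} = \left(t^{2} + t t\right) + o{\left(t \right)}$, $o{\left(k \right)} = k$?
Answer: $-1282401$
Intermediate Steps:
$v{\left(t \right)} = t + 2 t^{2}$ ($v{\left(t \right)} = \left(t^{2} + t t\right) + t = \left(t^{2} + t^{2}\right) + t = 2 t^{2} + t = t + 2 t^{2}$)
$- v{\left(\left(-1\right) 801 \right)} = - \left(-1\right) 801 \left(1 + 2 \left(\left(-1\right) 801\right)\right) = - \left(-801\right) \left(1 + 2 \left(-801\right)\right) = - \left(-801\right) \left(1 - 1602\right) = - \left(-801\right) \left(-1601\right) = \left(-1\right) 1282401 = -1282401$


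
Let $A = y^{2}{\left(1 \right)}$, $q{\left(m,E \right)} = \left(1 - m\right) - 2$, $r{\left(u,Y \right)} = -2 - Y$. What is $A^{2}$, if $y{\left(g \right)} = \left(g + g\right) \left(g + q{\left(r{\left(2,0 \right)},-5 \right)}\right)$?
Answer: $256$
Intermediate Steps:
$q{\left(m,E \right)} = -1 - m$
$y{\left(g \right)} = 2 g \left(1 + g\right)$ ($y{\left(g \right)} = \left(g + g\right) \left(g - \left(-1 + 0\right)\right) = 2 g \left(g - -1\right) = 2 g \left(g + \left(-1 + 2\right)\right) = 2 g \left(g + 1\right) = 2 g \left(1 + g\right)$)
$A = 16$ ($A = \left(2 \cdot 1 \left(1 + 1\right)\right)^{2} = \left(2 \cdot 1 \cdot 2\right)^{2} = 4^{2} = 16$)
$A^{2} = 16^{2} = 256$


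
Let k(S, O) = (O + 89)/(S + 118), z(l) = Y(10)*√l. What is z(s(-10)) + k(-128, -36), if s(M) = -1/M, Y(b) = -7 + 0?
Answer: -53/10 - 7*√10/10 ≈ -7.5136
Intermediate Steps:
Y(b) = -7
z(l) = -7*√l
k(S, O) = (89 + O)/(118 + S)
z(s(-10)) + k(-128, -36) = -7*√(-1/(-10)) + (89 - 36)/(118 - 128) = -7*√(⅒) + 53/(-10) = -7*√10/10 - ⅒*53 = -7*√10/10 - 53/10 = -53/10 - 7*√10/10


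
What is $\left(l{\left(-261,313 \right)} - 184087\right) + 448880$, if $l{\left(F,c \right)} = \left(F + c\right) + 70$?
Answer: $264915$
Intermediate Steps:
$l{\left(F,c \right)} = 70 + F + c$
$\left(l{\left(-261,313 \right)} - 184087\right) + 448880 = \left(\left(70 - 261 + 313\right) - 184087\right) + 448880 = \left(122 - 184087\right) + 448880 = -183965 + 448880 = 264915$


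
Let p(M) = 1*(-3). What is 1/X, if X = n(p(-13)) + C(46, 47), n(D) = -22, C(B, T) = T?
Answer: 1/25 ≈ 0.040000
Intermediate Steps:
p(M) = -3
X = 25 (X = -22 + 47 = 25)
1/X = 1/25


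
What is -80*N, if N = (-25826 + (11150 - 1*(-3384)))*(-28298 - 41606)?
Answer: -63148477440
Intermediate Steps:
N = 789355968 (N = (-25826 + (11150 + 3384))*(-69904) = (-25826 + 14534)*(-69904) = -11292*(-69904) = 789355968)
-80*N = -80*789355968 = -63148477440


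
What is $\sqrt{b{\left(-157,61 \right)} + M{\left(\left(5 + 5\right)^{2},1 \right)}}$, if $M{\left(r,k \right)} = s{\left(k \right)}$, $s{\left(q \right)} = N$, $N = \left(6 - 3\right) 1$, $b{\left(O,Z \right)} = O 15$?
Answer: $28 i \sqrt{3} \approx 48.497 i$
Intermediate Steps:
$b{\left(O,Z \right)} = 15 O$
$N = 3$ ($N = 3 \cdot 1 = 3$)
$s{\left(q \right)} = 3$
$M{\left(r,k \right)} = 3$
$\sqrt{b{\left(-157,61 \right)} + M{\left(\left(5 + 5\right)^{2},1 \right)}} = \sqrt{15 \left(-157\right) + 3} = \sqrt{-2355 + 3} = \sqrt{-2352} = 28 i \sqrt{3}$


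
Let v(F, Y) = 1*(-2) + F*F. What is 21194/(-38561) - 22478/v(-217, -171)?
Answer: -1864736036/1815721807 ≈ -1.0270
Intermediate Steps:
v(F, Y) = -2 + F**2
21194/(-38561) - 22478/v(-217, -171) = 21194/(-38561) - 22478/(-2 + (-217)**2) = 21194*(-1/38561) - 22478/(-2 + 47089) = -21194/38561 - 22478/47087 = -1864736036/1815721807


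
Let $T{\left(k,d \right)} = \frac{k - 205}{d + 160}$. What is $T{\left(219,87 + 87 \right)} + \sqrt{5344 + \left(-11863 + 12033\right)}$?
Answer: $\frac{7}{167} + \sqrt{5514} \approx 74.298$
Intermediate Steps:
$T{\left(k,d \right)} = \frac{-205 + k}{160 + d}$
$T{\left(219,87 + 87 \right)} + \sqrt{5344 + \left(-11863 + 12033\right)} = \frac{-205 + 219}{160 + \left(87 + 87\right)} + \sqrt{5344 + \left(-11863 + 12033\right)} = \frac{1}{160 + 174} \cdot 14 + \sqrt{5344 + 170} = \frac{1}{334} \cdot 14 + \sqrt{5514} = \frac{7}{167} + \sqrt{5514}$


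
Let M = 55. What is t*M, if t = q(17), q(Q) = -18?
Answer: -990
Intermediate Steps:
t = -18
t*M = -18*55 = -990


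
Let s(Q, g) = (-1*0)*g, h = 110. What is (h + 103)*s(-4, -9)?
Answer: 0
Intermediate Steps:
s(Q, g) = 0 (s(Q, g) = 0*g = 0)
(h + 103)*s(-4, -9) = (110 + 103)*0 = 213*0 = 0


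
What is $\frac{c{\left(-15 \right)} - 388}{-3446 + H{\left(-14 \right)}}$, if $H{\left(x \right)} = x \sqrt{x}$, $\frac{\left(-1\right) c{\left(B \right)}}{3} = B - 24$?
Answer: $\frac{466933}{5938830} - \frac{1897 i \sqrt{14}}{5938830} \approx 0.078624 - 0.0011952 i$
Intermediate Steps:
$c{\left(B \right)} = 72 - 3 B$ ($c{\left(B \right)} = - 3 \left(B - 24\right) = - 3 \left(-24 + B\right) = 72 - 3 B$)
$H{\left(x \right)} = x^{\frac{3}{2}}$
$\frac{c{\left(-15 \right)} - 388}{-3446 + H{\left(-14 \right)}} = \frac{\left(72 - -45\right) - 388}{-3446 + \left(-14\right)^{\frac{3}{2}}} = \frac{\left(72 + 45\right) - 388}{-3446 - 14 i \sqrt{14}} = \frac{117 - 388}{-3446 - 14 i \sqrt{14}} = - \frac{271}{-3446 - 14 i \sqrt{14}}$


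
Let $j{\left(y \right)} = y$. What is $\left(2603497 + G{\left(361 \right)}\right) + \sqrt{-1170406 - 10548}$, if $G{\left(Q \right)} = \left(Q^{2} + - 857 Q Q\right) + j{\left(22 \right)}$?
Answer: $-108951257 + i \sqrt{1180954} \approx -1.0895 \cdot 10^{8} + 1086.7 i$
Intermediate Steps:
$G{\left(Q \right)} = 22 - 856 Q^{2}$ ($G{\left(Q \right)} = \left(Q^{2} + - 857 Q Q\right) + 22 = \left(Q^{2} - 857 Q^{2}\right) + 22 = - 856 Q^{2} + 22 = 22 - 856 Q^{2}$)
$\left(2603497 + G{\left(361 \right)}\right) + \sqrt{-1170406 - 10548} = \left(2603497 + \left(22 - 856 \cdot 361^{2}\right)\right) + \sqrt{-1170406 - 10548} = \left(2603497 + \left(22 - 111554776\right)\right) + \sqrt{-1180954} = \left(2603497 + \left(22 - 111554776\right)\right) + i \sqrt{1180954} = \left(2603497 - 111554754\right) + i \sqrt{1180954} = -108951257 + i \sqrt{1180954}$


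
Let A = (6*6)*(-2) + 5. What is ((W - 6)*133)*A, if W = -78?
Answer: 748524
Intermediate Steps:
A = -67 (A = 36*(-2) + 5 = -72 + 5 = -67)
((W - 6)*133)*A = ((-78 - 6)*133)*(-67) = -84*133*(-67) = -11172*(-67) = 748524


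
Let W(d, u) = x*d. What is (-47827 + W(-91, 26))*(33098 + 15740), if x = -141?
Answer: -1709134648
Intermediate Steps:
W(d, u) = -141*d
(-47827 + W(-91, 26))*(33098 + 15740) = (-47827 - 141*(-91))*(33098 + 15740) = (-47827 + 12831)*48838 = -34996*48838 = -1709134648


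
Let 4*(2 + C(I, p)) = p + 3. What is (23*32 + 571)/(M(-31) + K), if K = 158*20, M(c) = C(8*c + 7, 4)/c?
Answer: 162068/391841 ≈ 0.41361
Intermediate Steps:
C(I, p) = -5/4 + p/4 (C(I, p) = -2 + (p + 3)/4 = -2 + (3 + p)/4 = -2 + (¾ + p/4) = -5/4 + p/4)
M(c) = -1/(4*c) (M(c) = (-5/4 + (¼)*4)/c = (-5/4 + 1)/c = -1/(4*c))
K = 3160
(23*32 + 571)/(M(-31) + K) = (23*32 + 571)/(-¼/(-31) + 3160) = (736 + 571)/(-¼*(-1/31) + 3160) = 1307/(1/124 + 3160) = 1307/(391841/124) = 1307*(124/391841) = 162068/391841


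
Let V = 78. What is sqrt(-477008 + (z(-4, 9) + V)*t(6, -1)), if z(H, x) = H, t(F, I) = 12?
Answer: 2*I*sqrt(119030) ≈ 690.01*I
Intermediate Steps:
sqrt(-477008 + (z(-4, 9) + V)*t(6, -1)) = sqrt(-477008 + (-4 + 78)*12) = sqrt(-477008 + 74*12) = sqrt(-477008 + 888) = sqrt(-476120) = 2*I*sqrt(119030)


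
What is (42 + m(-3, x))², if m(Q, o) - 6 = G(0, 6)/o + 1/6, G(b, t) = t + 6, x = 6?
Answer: 90601/36 ≈ 2516.7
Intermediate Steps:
G(b, t) = 6 + t
m(Q, o) = 37/6 + 12/o (m(Q, o) = 6 + ((6 + 6)/o + 1/6) = 6 + (12/o + 1*(⅙)) = 6 + (12/o + ⅙) = 6 + (⅙ + 12/o) = 37/6 + 12/o)
(42 + m(-3, x))² = (42 + (37/6 + 12/6))² = (42 + (37/6 + 12*(⅙)))² = (42 + (37/6 + 2))² = (42 + 49/6)² = (301/6)² = 90601/36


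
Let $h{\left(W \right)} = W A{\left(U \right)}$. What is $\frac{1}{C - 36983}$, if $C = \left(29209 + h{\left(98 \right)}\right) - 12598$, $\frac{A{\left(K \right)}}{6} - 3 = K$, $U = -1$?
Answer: $- \frac{1}{19196} \approx -5.2094 \cdot 10^{-5}$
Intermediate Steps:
$A{\left(K \right)} = 18 + 6 K$
$h{\left(W \right)} = 12 W$ ($h{\left(W \right)} = W \left(18 + 6 \left(-1\right)\right) = W \left(18 - 6\right) = W 12 = 12 W$)
$C = 17787$ ($C = \left(29209 + 12 \cdot 98\right) - 12598 = \left(29209 + 1176\right) - 12598 = 30385 - 12598 = 17787$)
$\frac{1}{C - 36983} = \frac{1}{17787 - 36983} = \frac{1}{-19196} = - \frac{1}{19196}$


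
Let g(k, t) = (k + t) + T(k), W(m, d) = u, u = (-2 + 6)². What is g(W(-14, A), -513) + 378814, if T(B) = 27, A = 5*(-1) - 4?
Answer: 378344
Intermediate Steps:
u = 16 (u = 4² = 16)
A = -9 (A = -5 - 4 = -9)
W(m, d) = 16
g(k, t) = 27 + k + t (g(k, t) = (k + t) + 27 = 27 + k + t)
g(W(-14, A), -513) + 378814 = (27 + 16 - 513) + 378814 = -470 + 378814 = 378344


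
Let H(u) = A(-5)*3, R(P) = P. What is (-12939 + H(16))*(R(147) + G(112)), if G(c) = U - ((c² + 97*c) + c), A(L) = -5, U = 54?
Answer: 302074326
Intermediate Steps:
G(c) = 54 - c² - 98*c (G(c) = 54 - ((c² + 97*c) + c) = 54 - (c² + 98*c) = 54 + (-c² - 98*c) = 54 - c² - 98*c)
H(u) = -15 (H(u) = -5*3 = -15)
(-12939 + H(16))*(R(147) + G(112)) = (-12939 - 15)*(147 + (54 - 1*112² - 98*112)) = -12954*(147 + (54 - 1*12544 - 10976)) = -12954*(147 + (54 - 12544 - 10976)) = -12954*(147 - 23466) = -12954*(-23319) = 302074326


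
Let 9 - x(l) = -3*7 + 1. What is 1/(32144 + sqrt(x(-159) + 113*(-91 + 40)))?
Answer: 16072/516621235 - I*sqrt(5734)/1033242470 ≈ 3.111e-5 - 7.3287e-8*I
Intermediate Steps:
x(l) = 29 (x(l) = 9 - (-3*7 + 1) = 9 - (-21 + 1) = 9 - 1*(-20) = 9 + 20 = 29)
1/(32144 + sqrt(x(-159) + 113*(-91 + 40))) = 1/(32144 + sqrt(29 + 113*(-91 + 40))) = 1/(32144 + sqrt(29 + 113*(-51))) = 1/(32144 + sqrt(29 - 5763)) = 1/(32144 + sqrt(-5734)) = 1/(32144 + I*sqrt(5734))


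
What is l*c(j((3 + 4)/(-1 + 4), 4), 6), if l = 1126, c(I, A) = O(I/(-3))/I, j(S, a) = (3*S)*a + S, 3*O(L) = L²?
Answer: 102466/81 ≈ 1265.0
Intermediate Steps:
O(L) = L²/3
j(S, a) = S + 3*S*a (j(S, a) = 3*S*a + S = S + 3*S*a)
c(I, A) = I/27 (c(I, A) = ((I/(-3))²/3)/I = ((I*(-⅓))²/3)/I = ((-I/3)²/3)/I = ((I²/9)/3)/I = (I²/27)/I = I/27)
l*c(j((3 + 4)/(-1 + 4), 4), 6) = 1126*((((3 + 4)/(-1 + 4))*(1 + 3*4))/27) = 1126*(((7/3)*(1 + 12))/27) = 1126*(((7*(⅓))*13)/27) = 1126*(((7/3)*13)/27) = 1126*((1/27)*(91/3)) = 1126*(91/81) = 102466/81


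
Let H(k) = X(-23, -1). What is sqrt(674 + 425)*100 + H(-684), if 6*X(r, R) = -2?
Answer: -1/3 + 100*sqrt(1099) ≈ 3314.8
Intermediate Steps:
X(r, R) = -1/3 (X(r, R) = (1/6)*(-2) = -1/3)
H(k) = -1/3
sqrt(674 + 425)*100 + H(-684) = sqrt(674 + 425)*100 - 1/3 = sqrt(1099)*100 - 1/3 = 100*sqrt(1099) - 1/3 = -1/3 + 100*sqrt(1099)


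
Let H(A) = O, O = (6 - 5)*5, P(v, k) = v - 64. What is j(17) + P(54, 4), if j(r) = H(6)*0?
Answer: -10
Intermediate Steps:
P(v, k) = -64 + v
O = 5 (O = 1*5 = 5)
H(A) = 5
j(r) = 0 (j(r) = 5*0 = 0)
j(17) + P(54, 4) = 0 + (-64 + 54) = 0 - 10 = -10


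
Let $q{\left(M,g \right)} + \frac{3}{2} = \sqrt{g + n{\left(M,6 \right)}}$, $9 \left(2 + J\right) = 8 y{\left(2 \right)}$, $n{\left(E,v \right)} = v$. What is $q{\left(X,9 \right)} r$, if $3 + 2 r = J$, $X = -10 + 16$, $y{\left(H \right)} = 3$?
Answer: $\frac{7}{4} - \frac{7 \sqrt{15}}{6} \approx -2.7685$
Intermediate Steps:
$X = 6$
$J = \frac{2}{3}$ ($J = -2 + \frac{8 \cdot 3}{9} = -2 + \frac{1}{9} \cdot 24 = -2 + \frac{8}{3} = \frac{2}{3} \approx 0.66667$)
$r = - \frac{7}{6}$ ($r = - \frac{3}{2} + \frac{1}{2} \cdot \frac{2}{3} = - \frac{3}{2} + \frac{1}{3} = - \frac{7}{6} \approx -1.1667$)
$q{\left(M,g \right)} = - \frac{3}{2} + \sqrt{6 + g}$ ($q{\left(M,g \right)} = - \frac{3}{2} + \sqrt{g + 6} = - \frac{3}{2} + \sqrt{6 + g}$)
$q{\left(X,9 \right)} r = \left(- \frac{3}{2} + \sqrt{6 + 9}\right) \left(- \frac{7}{6}\right) = \left(- \frac{3}{2} + \sqrt{15}\right) \left(- \frac{7}{6}\right) = \frac{7}{4} - \frac{7 \sqrt{15}}{6}$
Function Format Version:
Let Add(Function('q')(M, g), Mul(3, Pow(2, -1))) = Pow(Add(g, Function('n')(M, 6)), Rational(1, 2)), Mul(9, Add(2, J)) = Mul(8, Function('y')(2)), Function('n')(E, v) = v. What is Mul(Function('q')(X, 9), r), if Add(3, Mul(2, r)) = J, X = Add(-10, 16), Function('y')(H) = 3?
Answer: Add(Rational(7, 4), Mul(Rational(-7, 6), Pow(15, Rational(1, 2)))) ≈ -2.7685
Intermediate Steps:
X = 6
J = Rational(2, 3) (J = Add(-2, Mul(Rational(1, 9), Mul(8, 3))) = Add(-2, Mul(Rational(1, 9), 24)) = Add(-2, Rational(8, 3)) = Rational(2, 3) ≈ 0.66667)
r = Rational(-7, 6) (r = Add(Rational(-3, 2), Mul(Rational(1, 2), Rational(2, 3))) = Add(Rational(-3, 2), Rational(1, 3)) = Rational(-7, 6) ≈ -1.1667)
Function('q')(M, g) = Add(Rational(-3, 2), Pow(Add(6, g), Rational(1, 2))) (Function('q')(M, g) = Add(Rational(-3, 2), Pow(Add(g, 6), Rational(1, 2))) = Add(Rational(-3, 2), Pow(Add(6, g), Rational(1, 2))))
Mul(Function('q')(X, 9), r) = Mul(Add(Rational(-3, 2), Pow(Add(6, 9), Rational(1, 2))), Rational(-7, 6)) = Mul(Add(Rational(-3, 2), Pow(15, Rational(1, 2))), Rational(-7, 6)) = Add(Rational(7, 4), Mul(Rational(-7, 6), Pow(15, Rational(1, 2))))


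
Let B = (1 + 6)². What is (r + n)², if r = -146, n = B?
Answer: 9409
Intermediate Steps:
B = 49 (B = 7² = 49)
n = 49
(r + n)² = (-146 + 49)² = (-97)² = 9409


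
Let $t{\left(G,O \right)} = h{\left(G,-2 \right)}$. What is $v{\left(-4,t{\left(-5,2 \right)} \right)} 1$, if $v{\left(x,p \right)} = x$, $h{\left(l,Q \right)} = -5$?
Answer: $-4$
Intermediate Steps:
$t{\left(G,O \right)} = -5$
$v{\left(-4,t{\left(-5,2 \right)} \right)} 1 = \left(-4\right) 1 = -4$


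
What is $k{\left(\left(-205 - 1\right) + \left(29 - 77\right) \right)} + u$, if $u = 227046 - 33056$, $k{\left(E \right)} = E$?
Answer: $193736$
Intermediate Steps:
$u = 193990$
$k{\left(\left(-205 - 1\right) + \left(29 - 77\right) \right)} + u = \left(\left(-205 - 1\right) + \left(29 - 77\right)\right) + 193990 = \left(-206 - 48\right) + 193990 = -254 + 193990 = 193736$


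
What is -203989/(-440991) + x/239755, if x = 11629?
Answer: 54035667034/105729797205 ≈ 0.51107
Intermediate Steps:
-203989/(-440991) + x/239755 = -203989/(-440991) + 11629/239755 = -203989*(-1/440991) + 11629*(1/239755) = 203989/440991 + 11629/239755 = 54035667034/105729797205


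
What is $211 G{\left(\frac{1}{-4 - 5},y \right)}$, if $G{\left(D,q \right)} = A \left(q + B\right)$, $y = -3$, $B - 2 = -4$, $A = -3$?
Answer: $3165$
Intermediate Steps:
$B = -2$ ($B = 2 - 4 = -2$)
$G{\left(D,q \right)} = 6 - 3 q$ ($G{\left(D,q \right)} = - 3 \left(q - 2\right) = - 3 \left(-2 + q\right) = 6 - 3 q$)
$211 G{\left(\frac{1}{-4 - 5},y \right)} = 211 \left(6 - -9\right) = 211 \left(6 + 9\right) = 211 \cdot 15 = 3165$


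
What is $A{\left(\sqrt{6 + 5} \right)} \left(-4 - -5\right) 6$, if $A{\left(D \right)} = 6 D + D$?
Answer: $42 \sqrt{11} \approx 139.3$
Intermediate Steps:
$A{\left(D \right)} = 7 D$
$A{\left(\sqrt{6 + 5} \right)} \left(-4 - -5\right) 6 = 7 \sqrt{6 + 5} \left(-4 - -5\right) 6 = 7 \sqrt{11} \left(-4 + 5\right) 6 = 7 \sqrt{11} \cdot 1 \cdot 6 = 7 \sqrt{11} \cdot 6 = 42 \sqrt{11}$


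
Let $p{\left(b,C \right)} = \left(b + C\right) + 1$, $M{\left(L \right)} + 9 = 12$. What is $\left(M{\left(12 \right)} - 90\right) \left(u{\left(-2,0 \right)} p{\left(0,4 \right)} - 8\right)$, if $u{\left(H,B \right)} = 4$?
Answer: $-1044$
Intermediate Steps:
$M{\left(L \right)} = 3$ ($M{\left(L \right)} = -9 + 12 = 3$)
$p{\left(b,C \right)} = 1 + C + b$ ($p{\left(b,C \right)} = \left(C + b\right) + 1 = 1 + C + b$)
$\left(M{\left(12 \right)} - 90\right) \left(u{\left(-2,0 \right)} p{\left(0,4 \right)} - 8\right) = \left(3 - 90\right) \left(4 \left(1 + 4 + 0\right) - 8\right) = \left(3 - 90\right) \left(4 \cdot 5 - 8\right) = - 87 \left(20 - 8\right) = \left(-87\right) 12 = -1044$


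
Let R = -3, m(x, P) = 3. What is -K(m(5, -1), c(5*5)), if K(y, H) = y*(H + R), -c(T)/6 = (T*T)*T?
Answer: 281259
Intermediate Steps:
c(T) = -6*T**3 (c(T) = -6*T*T*T = -6*T**2*T = -6*T**3)
K(y, H) = y*(-3 + H) (K(y, H) = y*(H - 3) = y*(-3 + H))
-K(m(5, -1), c(5*5)) = -3*(-3 - 6*(5*5)**3) = -3*(-3 - 6*25**3) = -3*(-3 - 6*15625) = -3*(-3 - 93750) = -3*(-93753) = -1*(-281259) = 281259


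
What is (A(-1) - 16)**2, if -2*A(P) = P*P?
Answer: 1089/4 ≈ 272.25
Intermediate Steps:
A(P) = -P**2/2 (A(P) = -P*P/2 = -P**2/2)
(A(-1) - 16)**2 = (-1/2*(-1)**2 - 16)**2 = (-1/2*1 - 16)**2 = (-1/2 - 16)**2 = (-33/2)**2 = 1089/4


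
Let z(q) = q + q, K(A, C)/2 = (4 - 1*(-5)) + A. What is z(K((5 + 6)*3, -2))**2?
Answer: 28224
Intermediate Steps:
K(A, C) = 18 + 2*A (K(A, C) = 2*((4 - 1*(-5)) + A) = 2*((4 + 5) + A) = 2*(9 + A) = 18 + 2*A)
z(q) = 2*q
z(K((5 + 6)*3, -2))**2 = (2*(18 + 2*((5 + 6)*3)))**2 = (2*(18 + 2*(11*3)))**2 = (2*(18 + 2*33))**2 = (2*(18 + 66))**2 = (2*84)**2 = 168**2 = 28224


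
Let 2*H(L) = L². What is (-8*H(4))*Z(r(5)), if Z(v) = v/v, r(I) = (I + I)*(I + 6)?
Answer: -64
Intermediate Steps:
r(I) = 2*I*(6 + I) (r(I) = (2*I)*(6 + I) = 2*I*(6 + I))
Z(v) = 1
H(L) = L²/2
(-8*H(4))*Z(r(5)) = -4*4²*1 = -4*16*1 = -8*8*1 = -64*1 = -64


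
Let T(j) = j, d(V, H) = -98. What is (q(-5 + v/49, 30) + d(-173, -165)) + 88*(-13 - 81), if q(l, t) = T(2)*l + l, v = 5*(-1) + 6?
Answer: -410862/49 ≈ -8384.9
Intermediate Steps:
v = 1 (v = -5 + 6 = 1)
q(l, t) = 3*l (q(l, t) = 2*l + l = 3*l)
(q(-5 + v/49, 30) + d(-173, -165)) + 88*(-13 - 81) = (3*(-5 + 1/49) - 98) + 88*(-13 - 81) = (3*(-5 + 1*(1/49)) - 98) + 88*(-94) = (3*(-5 + 1/49) - 98) - 8272 = (3*(-244/49) - 98) - 8272 = (-732/49 - 98) - 8272 = -5534/49 - 8272 = -410862/49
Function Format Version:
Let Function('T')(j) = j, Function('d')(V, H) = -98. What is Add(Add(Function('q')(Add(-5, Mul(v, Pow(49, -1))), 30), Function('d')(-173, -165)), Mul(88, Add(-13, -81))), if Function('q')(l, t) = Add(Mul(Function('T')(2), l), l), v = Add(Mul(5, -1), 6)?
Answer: Rational(-410862, 49) ≈ -8384.9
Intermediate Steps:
v = 1 (v = Add(-5, 6) = 1)
Function('q')(l, t) = Mul(3, l) (Function('q')(l, t) = Add(Mul(2, l), l) = Mul(3, l))
Add(Add(Function('q')(Add(-5, Mul(v, Pow(49, -1))), 30), Function('d')(-173, -165)), Mul(88, Add(-13, -81))) = Add(Add(Mul(3, Add(-5, Mul(1, Pow(49, -1)))), -98), Mul(88, Add(-13, -81))) = Add(Add(Mul(3, Add(-5, Mul(1, Rational(1, 49)))), -98), Mul(88, -94)) = Add(Add(Mul(3, Add(-5, Rational(1, 49))), -98), -8272) = Add(Add(Mul(3, Rational(-244, 49)), -98), -8272) = Add(Add(Rational(-732, 49), -98), -8272) = Add(Rational(-5534, 49), -8272) = Rational(-410862, 49)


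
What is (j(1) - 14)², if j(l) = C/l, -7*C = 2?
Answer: 10000/49 ≈ 204.08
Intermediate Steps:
C = -2/7 (C = -⅐*2 = -2/7 ≈ -0.28571)
j(l) = -2/(7*l)
(j(1) - 14)² = (-2/7/1 - 14)² = (-2/7*1 - 14)² = (-2/7 - 14)² = (-100/7)² = 10000/49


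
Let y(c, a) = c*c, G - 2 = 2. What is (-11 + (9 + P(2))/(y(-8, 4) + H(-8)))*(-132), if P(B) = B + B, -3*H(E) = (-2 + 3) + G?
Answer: 24216/17 ≈ 1424.5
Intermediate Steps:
G = 4 (G = 2 + 2 = 4)
H(E) = -5/3 (H(E) = -((-2 + 3) + 4)/3 = -(1 + 4)/3 = -1/3*5 = -5/3)
P(B) = 2*B
y(c, a) = c**2
(-11 + (9 + P(2))/(y(-8, 4) + H(-8)))*(-132) = (-11 + (9 + 2*2)/((-8)**2 - 5/3))*(-132) = (-11 + (9 + 4)/(64 - 5/3))*(-132) = (-11 + 13/(187/3))*(-132) = (-11 + 13*(3/187))*(-132) = (-11 + 39/187)*(-132) = -2018/187*(-132) = 24216/17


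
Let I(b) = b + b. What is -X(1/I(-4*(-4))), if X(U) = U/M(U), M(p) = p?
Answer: -1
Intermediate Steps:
I(b) = 2*b
X(U) = 1 (X(U) = U/U = 1)
-X(1/I(-4*(-4))) = -1*1 = -1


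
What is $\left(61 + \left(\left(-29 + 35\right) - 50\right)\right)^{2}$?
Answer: $289$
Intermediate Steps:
$\left(61 + \left(\left(-29 + 35\right) - 50\right)\right)^{2} = \left(61 + \left(6 - 50\right)\right)^{2} = \left(61 - 44\right)^{2} = 17^{2} = 289$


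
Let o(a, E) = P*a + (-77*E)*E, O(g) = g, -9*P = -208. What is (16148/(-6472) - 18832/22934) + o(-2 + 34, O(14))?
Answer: -2397160140535/166982454 ≈ -14356.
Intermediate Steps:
P = 208/9 (P = -⅑*(-208) = 208/9 ≈ 23.111)
o(a, E) = -77*E² + 208*a/9 (o(a, E) = 208*a/9 + (-77*E)*E = 208*a/9 - 77*E² = -77*E² + 208*a/9)
(16148/(-6472) - 18832/22934) + o(-2 + 34, O(14)) = (16148/(-6472) - 18832/22934) + (-77*14² + 208*(-2 + 34)/9) = (16148*(-1/6472) - 18832*1/22934) + (-77*196 + (208/9)*32) = (-4037/1618 - 9416/11467) + (-15092 + 6656/9) = -61527367/18553606 - 129172/9 = -2397160140535/166982454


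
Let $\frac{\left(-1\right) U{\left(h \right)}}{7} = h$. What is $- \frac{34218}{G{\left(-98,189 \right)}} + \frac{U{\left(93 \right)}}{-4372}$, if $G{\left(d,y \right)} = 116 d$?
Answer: $\frac{4906302}{1553153} \approx 3.1589$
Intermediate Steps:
$U{\left(h \right)} = - 7 h$
$- \frac{34218}{G{\left(-98,189 \right)}} + \frac{U{\left(93 \right)}}{-4372} = - \frac{34218}{116 \left(-98\right)} + \frac{\left(-7\right) 93}{-4372} = - \frac{34218}{-11368} - - \frac{651}{4372} = \left(-34218\right) \left(- \frac{1}{11368}\right) + \frac{651}{4372} = \frac{17109}{5684} + \frac{651}{4372} = \frac{4906302}{1553153}$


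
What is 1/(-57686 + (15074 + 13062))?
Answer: -1/29550 ≈ -3.3841e-5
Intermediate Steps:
1/(-57686 + (15074 + 13062)) = 1/(-57686 + 28136) = 1/(-29550) = -1/29550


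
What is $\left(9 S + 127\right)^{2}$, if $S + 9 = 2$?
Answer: $4096$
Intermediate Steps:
$S = -7$ ($S = -9 + 2 = -7$)
$\left(9 S + 127\right)^{2} = \left(9 \left(-7\right) + 127\right)^{2} = \left(-63 + 127\right)^{2} = 64^{2} = 4096$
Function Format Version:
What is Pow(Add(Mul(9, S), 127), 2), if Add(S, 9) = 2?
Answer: 4096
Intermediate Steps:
S = -7 (S = Add(-9, 2) = -7)
Pow(Add(Mul(9, S), 127), 2) = Pow(Add(Mul(9, -7), 127), 2) = Pow(Add(-63, 127), 2) = Pow(64, 2) = 4096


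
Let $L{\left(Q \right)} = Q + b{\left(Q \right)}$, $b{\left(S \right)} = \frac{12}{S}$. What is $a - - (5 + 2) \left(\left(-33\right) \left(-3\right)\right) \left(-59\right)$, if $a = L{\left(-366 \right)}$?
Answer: $- \frac{2516435}{61} \approx -41253.0$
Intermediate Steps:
$L{\left(Q \right)} = Q + \frac{12}{Q}$
$a = - \frac{22328}{61}$ ($a = -366 + \frac{12}{-366} = -366 + 12 \left(- \frac{1}{366}\right) = -366 - \frac{2}{61} = - \frac{22328}{61} \approx -366.03$)
$a - - (5 + 2) \left(\left(-33\right) \left(-3\right)\right) \left(-59\right) = - \frac{22328}{61} - - (5 + 2) \left(\left(-33\right) \left(-3\right)\right) \left(-59\right) = - \frac{22328}{61} - \left(-1\right) 7 \cdot 99 \left(-59\right) = - \frac{22328}{61} - \left(-7\right) 99 \left(-59\right) = - \frac{22328}{61} - \left(-693\right) \left(-59\right) = - \frac{22328}{61} - 40887 = - \frac{2516435}{61}$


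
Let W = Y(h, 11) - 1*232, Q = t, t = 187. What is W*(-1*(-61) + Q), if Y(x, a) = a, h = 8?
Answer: -54808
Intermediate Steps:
Q = 187
W = -221 (W = 11 - 1*232 = 11 - 232 = -221)
W*(-1*(-61) + Q) = -221*(-1*(-61) + 187) = -221*(61 + 187) = -221*248 = -54808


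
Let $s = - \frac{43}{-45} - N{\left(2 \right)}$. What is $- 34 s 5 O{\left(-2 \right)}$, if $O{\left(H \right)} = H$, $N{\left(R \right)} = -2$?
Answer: $\frac{9044}{9} \approx 1004.9$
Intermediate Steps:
$s = \frac{133}{45}$ ($s = - \frac{43}{-45} - -2 = \left(-43\right) \left(- \frac{1}{45}\right) + 2 = \frac{43}{45} + 2 = \frac{133}{45} \approx 2.9556$)
$- 34 s 5 O{\left(-2 \right)} = \left(-34\right) \frac{133}{45} \cdot 5 \left(-2\right) = \left(- \frac{4522}{45}\right) \left(-10\right) = \frac{9044}{9}$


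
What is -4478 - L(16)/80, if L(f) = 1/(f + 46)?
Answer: -22210881/4960 ≈ -4478.0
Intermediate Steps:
L(f) = 1/(46 + f)
-4478 - L(16)/80 = -4478 - 1/((46 + 16)*80) = -4478 - 1/(62*80) = -4478 - 1*1/4960 = -4478 - 1/4960 = -22210881/4960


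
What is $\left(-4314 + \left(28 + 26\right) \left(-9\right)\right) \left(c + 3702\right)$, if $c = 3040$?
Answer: $-32361600$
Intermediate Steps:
$\left(-4314 + \left(28 + 26\right) \left(-9\right)\right) \left(c + 3702\right) = \left(-4314 + \left(28 + 26\right) \left(-9\right)\right) \left(3040 + 3702\right) = \left(-4314 + 54 \left(-9\right)\right) 6742 = \left(-4314 - 486\right) 6742 = \left(-4800\right) 6742 = -32361600$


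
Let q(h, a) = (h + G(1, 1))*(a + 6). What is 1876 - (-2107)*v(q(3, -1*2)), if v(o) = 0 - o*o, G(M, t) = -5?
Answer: -132972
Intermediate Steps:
q(h, a) = (-5 + h)*(6 + a) (q(h, a) = (h - 5)*(a + 6) = (-5 + h)*(6 + a))
v(o) = -o**2 (v(o) = 0 - o**2 = -o**2)
1876 - (-2107)*v(q(3, -1*2)) = 1876 - (-2107)*(-(-30 - (-5)*2 + 6*3 - 1*2*3)**2) = 1876 - (-2107)*(-(-30 - 5*(-2) + 18 - 2*3)**2) = 1876 - (-2107)*(-(-30 + 10 + 18 - 6)**2) = 1876 - (-2107)*(-1*(-8)**2) = 1876 - (-2107)*(-1*64) = 1876 - (-2107)*(-64) = 1876 - 1*134848 = 1876 - 134848 = -132972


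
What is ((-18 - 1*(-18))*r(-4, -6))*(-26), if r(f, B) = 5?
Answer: 0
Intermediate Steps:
((-18 - 1*(-18))*r(-4, -6))*(-26) = ((-18 - 1*(-18))*5)*(-26) = ((-18 + 18)*5)*(-26) = (0*5)*(-26) = 0*(-26) = 0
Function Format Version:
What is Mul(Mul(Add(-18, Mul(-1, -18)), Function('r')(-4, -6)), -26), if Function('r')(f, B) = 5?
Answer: 0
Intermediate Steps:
Mul(Mul(Add(-18, Mul(-1, -18)), Function('r')(-4, -6)), -26) = Mul(Mul(Add(-18, Mul(-1, -18)), 5), -26) = Mul(Mul(Add(-18, 18), 5), -26) = Mul(Mul(0, 5), -26) = Mul(0, -26) = 0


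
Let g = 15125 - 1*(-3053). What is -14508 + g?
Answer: 3670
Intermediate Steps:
g = 18178 (g = 15125 + 3053 = 18178)
-14508 + g = -14508 + 18178 = 3670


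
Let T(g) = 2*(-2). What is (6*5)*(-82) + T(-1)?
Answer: -2464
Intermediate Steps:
T(g) = -4
(6*5)*(-82) + T(-1) = (6*5)*(-82) - 4 = 30*(-82) - 4 = -2460 - 4 = -2464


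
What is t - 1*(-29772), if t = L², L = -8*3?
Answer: 30348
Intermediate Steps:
L = -24
t = 576 (t = (-24)² = 576)
t - 1*(-29772) = 576 - 1*(-29772) = 576 + 29772 = 30348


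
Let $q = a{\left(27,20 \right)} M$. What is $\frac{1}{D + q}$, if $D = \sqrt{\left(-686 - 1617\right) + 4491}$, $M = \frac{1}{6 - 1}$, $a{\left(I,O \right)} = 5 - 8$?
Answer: $\frac{15}{54691} + \frac{50 \sqrt{547}}{54691} \approx 0.021656$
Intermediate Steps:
$a{\left(I,O \right)} = -3$ ($a{\left(I,O \right)} = 5 - 8 = -3$)
$M = \frac{1}{5} \approx 0.2$
$q = - \frac{3}{5}$ ($q = \left(-3\right) \frac{1}{5} = - \frac{3}{5} \approx -0.6$)
$D = 2 \sqrt{547}$ ($D = \sqrt{\left(-686 - 1617\right) + 4491} = \sqrt{-2303 + 4491} = \sqrt{2188} = 2 \sqrt{547} \approx 46.776$)
$\frac{1}{D + q} = \frac{1}{2 \sqrt{547} - \frac{3}{5}} = \frac{1}{- \frac{3}{5} + 2 \sqrt{547}}$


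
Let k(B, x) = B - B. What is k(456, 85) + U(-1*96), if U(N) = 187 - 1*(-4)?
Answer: 191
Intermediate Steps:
k(B, x) = 0
U(N) = 191 (U(N) = 187 + 4 = 191)
k(456, 85) + U(-1*96) = 0 + 191 = 191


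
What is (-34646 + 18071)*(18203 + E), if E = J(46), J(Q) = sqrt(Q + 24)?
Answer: -301714725 - 16575*sqrt(70) ≈ -3.0185e+8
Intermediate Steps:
J(Q) = sqrt(24 + Q)
E = sqrt(70) (E = sqrt(24 + 46) = sqrt(70) ≈ 8.3666)
(-34646 + 18071)*(18203 + E) = (-34646 + 18071)*(18203 + sqrt(70)) = -16575*(18203 + sqrt(70)) = -301714725 - 16575*sqrt(70)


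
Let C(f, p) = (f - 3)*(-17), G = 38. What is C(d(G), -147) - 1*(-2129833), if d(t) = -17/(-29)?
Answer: 61766347/29 ≈ 2.1299e+6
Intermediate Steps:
d(t) = 17/29 (d(t) = -17*(-1/29) = 17/29)
C(f, p) = 51 - 17*f (C(f, p) = (-3 + f)*(-17) = 51 - 17*f)
C(d(G), -147) - 1*(-2129833) = (51 - 17*17/29) - 1*(-2129833) = (51 - 289/29) + 2129833 = 1190/29 + 2129833 = 61766347/29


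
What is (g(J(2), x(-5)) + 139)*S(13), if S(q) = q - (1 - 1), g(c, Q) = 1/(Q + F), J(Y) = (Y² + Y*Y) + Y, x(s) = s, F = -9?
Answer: 25285/14 ≈ 1806.1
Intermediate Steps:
J(Y) = Y + 2*Y² (J(Y) = (Y² + Y²) + Y = 2*Y² + Y = Y + 2*Y²)
g(c, Q) = 1/(-9 + Q) (g(c, Q) = 1/(Q - 9) = 1/(-9 + Q))
S(q) = q (S(q) = q - 1*0 = q + 0 = q)
(g(J(2), x(-5)) + 139)*S(13) = (1/(-9 - 5) + 139)*13 = (1/(-14) + 139)*13 = (-1/14 + 139)*13 = (1945/14)*13 = 25285/14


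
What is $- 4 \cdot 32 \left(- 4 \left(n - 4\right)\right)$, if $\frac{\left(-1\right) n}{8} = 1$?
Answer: $-6144$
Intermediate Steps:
$n = -8$ ($n = \left(-8\right) 1 = -8$)
$- 4 \cdot 32 \left(- 4 \left(n - 4\right)\right) = - 4 \cdot 32 \left(- 4 \left(-8 - 4\right)\right) = - 4 \cdot 32 \left(\left(-4\right) \left(-12\right)\right) = - 4 \cdot 32 \cdot 48 = \left(-4\right) 1536 = -6144$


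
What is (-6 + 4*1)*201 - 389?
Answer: -791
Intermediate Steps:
(-6 + 4*1)*201 - 389 = (-6 + 4)*201 - 389 = -2*201 - 389 = -402 - 389 = -791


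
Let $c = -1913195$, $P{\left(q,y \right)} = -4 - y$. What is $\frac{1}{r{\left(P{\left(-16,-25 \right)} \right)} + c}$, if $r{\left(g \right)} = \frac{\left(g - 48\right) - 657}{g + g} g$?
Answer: $- \frac{1}{1913537} \approx -5.2259 \cdot 10^{-7}$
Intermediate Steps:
$r{\left(g \right)} = - \frac{705}{2} + \frac{g}{2}$ ($r{\left(g \right)} = \frac{\left(-48 + g\right) - 657}{2 g} g = \left(-705 + g\right) \frac{1}{2 g} g = \frac{-705 + g}{2 g} g = - \frac{705}{2} + \frac{g}{2}$)
$\frac{1}{r{\left(P{\left(-16,-25 \right)} \right)} + c} = \frac{1}{\left(- \frac{705}{2} + \frac{-4 - -25}{2}\right) - 1913195} = \frac{1}{\left(- \frac{705}{2} + \frac{-4 + 25}{2}\right) - 1913195} = \frac{1}{\left(- \frac{705}{2} + \frac{1}{2} \cdot 21\right) - 1913195} = \frac{1}{\left(- \frac{705}{2} + \frac{21}{2}\right) - 1913195} = \frac{1}{-342 - 1913195} = \frac{1}{-1913537} = - \frac{1}{1913537}$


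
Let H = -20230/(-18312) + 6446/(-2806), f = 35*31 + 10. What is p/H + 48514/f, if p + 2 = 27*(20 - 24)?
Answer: 327206249186/2396242155 ≈ 136.55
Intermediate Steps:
f = 1095 (f = 1085 + 10 = 1095)
H = -2188349/1835124 (H = -20230*(-1/18312) + 6446*(-1/2806) = 1445/1308 - 3223/1403 = -2188349/1835124 ≈ -1.1925)
p = -110 (p = -2 + 27*(20 - 24) = -2 + 27*(-4) = -2 - 108 = -110)
p/H + 48514/f = -110/(-2188349/1835124) + 48514/1095 = -110*(-1835124/2188349) + 48514*(1/1095) = 201863640/2188349 + 48514/1095 = 327206249186/2396242155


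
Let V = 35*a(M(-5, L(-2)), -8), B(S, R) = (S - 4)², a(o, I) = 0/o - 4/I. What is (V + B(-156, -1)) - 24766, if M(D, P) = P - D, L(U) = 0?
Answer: 1703/2 ≈ 851.50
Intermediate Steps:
a(o, I) = -4/I (a(o, I) = 0 - 4/I = -4/I)
B(S, R) = (-4 + S)²
V = 35/2 (V = 35*(-4/(-8)) = 35*(-4*(-⅛)) = 35*(½) = 35/2 ≈ 17.500)
(V + B(-156, -1)) - 24766 = (35/2 + (-4 - 156)²) - 24766 = (35/2 + (-160)²) - 24766 = (35/2 + 25600) - 24766 = 51235/2 - 24766 = 1703/2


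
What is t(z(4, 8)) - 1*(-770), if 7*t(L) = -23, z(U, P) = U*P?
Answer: 5367/7 ≈ 766.71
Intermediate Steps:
z(U, P) = P*U
t(L) = -23/7 (t(L) = (1/7)*(-23) = -23/7)
t(z(4, 8)) - 1*(-770) = -23/7 - 1*(-770) = -23/7 + 770 = 5367/7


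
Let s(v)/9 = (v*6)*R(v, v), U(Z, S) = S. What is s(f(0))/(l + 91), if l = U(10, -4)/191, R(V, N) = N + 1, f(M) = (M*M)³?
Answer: 0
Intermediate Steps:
f(M) = M⁶ (f(M) = (M²)³ = M⁶)
R(V, N) = 1 + N
l = -4/191 ≈ -0.020942
s(v) = 54*v*(1 + v) (s(v) = 9*((v*6)*(1 + v)) = 9*((6*v)*(1 + v)) = 9*(6*v*(1 + v)) = 54*v*(1 + v))
s(f(0))/(l + 91) = (54*0⁶*(1 + 0⁶))/(-4/191 + 91) = (54*0*(1 + 0))/(17377/191) = (54*0*1)*(191/17377) = 0*(191/17377) = 0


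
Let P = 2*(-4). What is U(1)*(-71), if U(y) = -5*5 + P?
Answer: 2343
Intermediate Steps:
P = -8
U(y) = -33 (U(y) = -5*5 - 8 = -25 - 8 = -33)
U(1)*(-71) = -33*(-71) = 2343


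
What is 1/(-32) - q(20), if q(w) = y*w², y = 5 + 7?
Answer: -153601/32 ≈ -4800.0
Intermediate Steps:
y = 12
q(w) = 12*w²
1/(-32) - q(20) = 1/(-32) - 12*20² = -1/32 - 12*400 = -1/32 - 1*4800 = -1/32 - 4800 = -153601/32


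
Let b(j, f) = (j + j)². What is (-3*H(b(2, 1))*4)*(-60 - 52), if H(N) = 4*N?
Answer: 86016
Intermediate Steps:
b(j, f) = 4*j² (b(j, f) = (2*j)² = 4*j²)
(-3*H(b(2, 1))*4)*(-60 - 52) = (-12*4*2²*4)*(-60 - 52) = (-12*4*4*4)*(-112) = (-12*16*4)*(-112) = (-3*64*4)*(-112) = -192*4*(-112) = -768*(-112) = 86016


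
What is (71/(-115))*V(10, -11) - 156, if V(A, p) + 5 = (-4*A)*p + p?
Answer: -48044/115 ≈ -417.77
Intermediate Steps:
V(A, p) = -5 + p - 4*A*p (V(A, p) = -5 + ((-4*A)*p + p) = -5 + (-4*A*p + p) = -5 + (p - 4*A*p) = -5 + p - 4*A*p)
(71/(-115))*V(10, -11) - 156 = (71/(-115))*(-5 - 11 - 4*10*(-11)) - 156 = (71*(-1/115))*(-5 - 11 + 440) - 156 = -71/115*424 - 156 = -30104/115 - 156 = -48044/115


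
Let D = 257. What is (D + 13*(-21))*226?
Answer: -3616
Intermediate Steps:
(D + 13*(-21))*226 = (257 + 13*(-21))*226 = (257 - 273)*226 = -16*226 = -3616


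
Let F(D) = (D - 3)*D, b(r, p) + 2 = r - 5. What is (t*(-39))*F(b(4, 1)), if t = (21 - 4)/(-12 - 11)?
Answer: 11934/23 ≈ 518.87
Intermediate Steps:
b(r, p) = -7 + r (b(r, p) = -2 + (r - 5) = -2 + (-5 + r) = -7 + r)
F(D) = D*(-3 + D) (F(D) = (-3 + D)*D = D*(-3 + D))
t = -17/23 (t = 17/(-23) = 17*(-1/23) = -17/23 ≈ -0.73913)
(t*(-39))*F(b(4, 1)) = (-17/23*(-39))*((-7 + 4)*(-3 + (-7 + 4))) = 663*(-3*(-3 - 3))/23 = 663*(-3*(-6))/23 = (663/23)*18 = 11934/23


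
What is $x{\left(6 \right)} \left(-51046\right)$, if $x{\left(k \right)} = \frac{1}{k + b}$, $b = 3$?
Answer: $- \frac{51046}{9} \approx -5671.8$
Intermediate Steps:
$x{\left(k \right)} = \frac{1}{3 + k}$ ($x{\left(k \right)} = \frac{1}{k + 3} = \frac{1}{3 + k}$)
$x{\left(6 \right)} \left(-51046\right) = \frac{1}{3 + 6} \left(-51046\right) = \frac{1}{9} \left(-51046\right) = - \frac{51046}{9}$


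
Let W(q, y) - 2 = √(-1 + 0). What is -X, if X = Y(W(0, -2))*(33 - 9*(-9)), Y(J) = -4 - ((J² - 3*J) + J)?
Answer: 342 + 228*I ≈ 342.0 + 228.0*I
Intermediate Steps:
W(q, y) = 2 + I (W(q, y) = 2 + √(-1 + 0) = 2 + √(-1) = 2 + I)
Y(J) = -4 - J² + 2*J (Y(J) = -4 - (J² - 2*J) = -4 + (-J² + 2*J) = -4 - J² + 2*J)
X = -114*(2 + I)² + 228*I (X = (-4 - (2 + I)² + 2*(2 + I))*(33 - 9*(-9)) = (-4 - (2 + I)² + (4 + 2*I))*(33 + 81) = (-(2 + I)² + 2*I)*114 = -114*(2 + I)² + 228*I ≈ -342.0 - 228.0*I)
-X = -(-342 - 228*I) = 342 + 228*I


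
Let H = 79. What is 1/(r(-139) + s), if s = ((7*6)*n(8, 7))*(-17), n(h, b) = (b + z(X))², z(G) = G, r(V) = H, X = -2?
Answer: -1/17771 ≈ -5.6271e-5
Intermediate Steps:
r(V) = 79
n(h, b) = (-2 + b)² (n(h, b) = (b - 2)² = (-2 + b)²)
s = -17850 (s = ((7*6)*(-2 + 7)²)*(-17) = (42*5²)*(-17) = (42*25)*(-17) = 1050*(-17) = -17850)
1/(r(-139) + s) = 1/(79 - 17850) = 1/(-17771) = -1/17771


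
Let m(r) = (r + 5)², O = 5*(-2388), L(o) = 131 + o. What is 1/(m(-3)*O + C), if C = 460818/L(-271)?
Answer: -70/3573609 ≈ -1.9588e-5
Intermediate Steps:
O = -11940
m(r) = (5 + r)²
C = -230409/70 (C = 460818/(131 - 271) = 460818/(-140) = 460818*(-1/140) = -230409/70 ≈ -3291.6)
1/(m(-3)*O + C) = 1/((5 - 3)²*(-11940) - 230409/70) = 1/(2²*(-11940) - 230409/70) = 1/(4*(-11940) - 230409/70) = 1/(-47760 - 230409/70) = 1/(-3573609/70) = -70/3573609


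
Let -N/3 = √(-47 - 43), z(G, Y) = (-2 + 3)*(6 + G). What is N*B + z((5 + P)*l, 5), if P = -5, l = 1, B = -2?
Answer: 6 + 18*I*√10 ≈ 6.0 + 56.921*I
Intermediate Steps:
z(G, Y) = 6 + G (z(G, Y) = 1*(6 + G) = 6 + G)
N = -9*I*√10 (N = -3*√(-47 - 43) = -9*I*√10 ≈ -28.461*I)
N*B + z((5 + P)*l, 5) = -9*I*√10*(-2) + (6 + (5 - 5)*1) = 18*I*√10 + (6 + 0*1) = 18*I*√10 + (6 + 0) = 18*I*√10 + 6 = 6 + 18*I*√10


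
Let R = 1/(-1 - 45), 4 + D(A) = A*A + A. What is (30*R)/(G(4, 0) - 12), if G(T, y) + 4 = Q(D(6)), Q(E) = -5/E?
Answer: 570/14099 ≈ 0.040428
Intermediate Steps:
D(A) = -4 + A + A² (D(A) = -4 + (A*A + A) = -4 + (A² + A) = -4 + (A + A²) = -4 + A + A²)
G(T, y) = -157/38 (G(T, y) = -4 - 5/(-4 + 6 + 6²) = -4 - 5/(-4 + 6 + 36) = -4 - 5/38 = -157/38)
R = -1/46 (R = 1/(-46) = -1/46 ≈ -0.021739)
(30*R)/(G(4, 0) - 12) = (30*(-1/46))/(-157/38 - 12) = -15/(23*(-613/38)) = -15/23*(-38/613) = 570/14099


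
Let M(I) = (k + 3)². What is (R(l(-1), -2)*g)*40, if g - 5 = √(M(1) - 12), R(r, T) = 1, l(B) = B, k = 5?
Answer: 200 + 80*√13 ≈ 488.44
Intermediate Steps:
M(I) = 64 (M(I) = (5 + 3)² = 8² = 64)
g = 5 + 2*√13 (g = 5 + √(64 - 12) = 5 + √52 = 5 + 2*√13 ≈ 12.211)
(R(l(-1), -2)*g)*40 = (1*(5 + 2*√13))*40 = (5 + 2*√13)*40 = 200 + 80*√13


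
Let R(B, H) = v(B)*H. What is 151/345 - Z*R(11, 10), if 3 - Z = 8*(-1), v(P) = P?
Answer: -417299/345 ≈ -1209.6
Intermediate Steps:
R(B, H) = B*H
Z = 11 (Z = 3 - 8*(-1) = 3 - 1*(-8) = 3 + 8 = 11)
151/345 - Z*R(11, 10) = 151/345 - 11*11*10 = 151*(1/345) - 11*110 = 151/345 - 1*1210 = 151/345 - 1210 = -417299/345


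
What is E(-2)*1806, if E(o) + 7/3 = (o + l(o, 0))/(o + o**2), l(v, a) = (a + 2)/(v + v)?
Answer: -12943/2 ≈ -6471.5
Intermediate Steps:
l(v, a) = (2 + a)/(2*v) (l(v, a) = (2 + a)/((2*v)) = (2 + a)*(1/(2*v)) = (2 + a)/(2*v))
E(o) = -7/3 + (o + 1/o)/(o + o**2) (E(o) = -7/3 + (o + (2 + 0)/(2*o))/(o + o**2) = -7/3 + (o + (1/2)*2/o)/(o + o**2) = -7/3 + (o + 1/o)/(o + o**2))
E(-2)*1806 = ((1/3)*(3 - 1*(-2)**2*(4 + 7*(-2)))/((-2)**2*(1 - 2)))*1806 = ((1/3)*(1/4)*(3 - 1*4*(4 - 14))/(-1))*1806 = ((1/3)*(1/4)*(-1)*(3 - 1*4*(-10)))*1806 = ((1/3)*(1/4)*(-1)*(3 + 40))*1806 = ((1/3)*(1/4)*(-1)*43)*1806 = -43/12*1806 = -12943/2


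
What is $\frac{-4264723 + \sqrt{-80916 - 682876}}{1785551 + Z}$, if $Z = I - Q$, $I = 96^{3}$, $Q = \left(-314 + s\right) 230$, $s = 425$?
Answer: $- \frac{4264723}{2644757} + \frac{4 i \sqrt{47737}}{2644757} \approx -1.6125 + 0.00033045 i$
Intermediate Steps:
$Q = 25530$ ($Q = \left(-314 + 425\right) 230 = 111 \cdot 230 = 25530$)
$I = 884736$
$Z = 859206$ ($Z = 884736 - 25530 = 859206$)
$\frac{-4264723 + \sqrt{-80916 - 682876}}{1785551 + Z} = \frac{-4264723 + \sqrt{-80916 - 682876}}{1785551 + 859206} = \frac{-4264723 + \sqrt{-763792}}{2644757} = \left(-4264723 + 4 i \sqrt{47737}\right) \frac{1}{2644757} = - \frac{4264723}{2644757} + \frac{4 i \sqrt{47737}}{2644757}$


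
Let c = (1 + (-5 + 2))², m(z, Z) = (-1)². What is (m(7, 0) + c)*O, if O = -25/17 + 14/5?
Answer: 113/17 ≈ 6.6471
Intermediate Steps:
m(z, Z) = 1
O = 113/85 (O = -25*1/17 + 14*(⅕) = -25/17 + 14/5 = 113/85 ≈ 1.3294)
c = 4 (c = (1 - 3)² = (-2)² = 4)
(m(7, 0) + c)*O = (1 + 4)*(113/85) = 5*(113/85) = 113/17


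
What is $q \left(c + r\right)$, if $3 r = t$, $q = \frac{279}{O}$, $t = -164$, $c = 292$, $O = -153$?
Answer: $- \frac{22072}{51} \approx -432.78$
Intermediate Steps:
$q = - \frac{31}{17}$ ($q = \frac{279}{-153} = 279 \left(- \frac{1}{153}\right) = - \frac{31}{17} \approx -1.8235$)
$r = - \frac{164}{3}$ ($r = \frac{1}{3} \left(-164\right) = - \frac{164}{3} \approx -54.667$)
$q \left(c + r\right) = - \frac{31 \left(292 - \frac{164}{3}\right)}{17} = \left(- \frac{31}{17}\right) \frac{712}{3} = - \frac{22072}{51}$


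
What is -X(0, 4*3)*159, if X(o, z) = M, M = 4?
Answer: -636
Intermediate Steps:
X(o, z) = 4
-X(0, 4*3)*159 = -1*4*159 = -4*159 = -636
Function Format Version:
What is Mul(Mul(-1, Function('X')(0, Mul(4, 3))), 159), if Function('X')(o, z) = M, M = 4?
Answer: -636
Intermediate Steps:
Function('X')(o, z) = 4
Mul(Mul(-1, Function('X')(0, Mul(4, 3))), 159) = Mul(Mul(-1, 4), 159) = Mul(-4, 159) = -636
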